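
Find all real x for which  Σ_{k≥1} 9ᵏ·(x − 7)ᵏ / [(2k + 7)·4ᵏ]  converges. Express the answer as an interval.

[59/9, 67/9)

Apply the ratio test: |a_{k+1}| / |a_k| = [(2k + 7)/(2(k+1) + 7)] · 9/4, which tends to 9/4 as k → ∞.
Convergence for |x − 7| · 9/4 < 1, i.e. |x − 7| < 4/9. So R = 4/9.
At x = 67/9: the terms behave like c/k; limit comparison with the harmonic series gives divergence.
When x = 59/9, the terms alternate in sign and decrease monotonically to 0 in absolute value (size ~ c/k), so the alternating series test gives convergence.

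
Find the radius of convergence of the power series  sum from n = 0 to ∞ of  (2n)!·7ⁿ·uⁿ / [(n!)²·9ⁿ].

Ratio test: |a_{n+1}/a_n| = (2n+1)·(2n+2)/(n+1)² · 7/9 → 28/9 as n → ∞.
Hence the series converges for |u| < 1/(28/9) = 9/28, so the radius of convergence is 9/28.

R = 9/28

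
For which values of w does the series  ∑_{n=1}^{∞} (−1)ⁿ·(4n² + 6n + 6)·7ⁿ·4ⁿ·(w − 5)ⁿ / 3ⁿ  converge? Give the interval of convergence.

(137/28, 143/28)

By the ratio test, |a_{n+1}/a_n| = [(4(n+1)² + 6(n+1) + 6)/(4n² + 6n + 6)] · 7·4/3 → 28/3.
Hence the series converges for |w − 5| < 1/(28/3) = 3/28, so the radius of convergence is 3/28.
When w = 143/28, the terms do not tend to 0, so the series diverges.
At w = 137/28: the terms do not tend to 0, so the series diverges.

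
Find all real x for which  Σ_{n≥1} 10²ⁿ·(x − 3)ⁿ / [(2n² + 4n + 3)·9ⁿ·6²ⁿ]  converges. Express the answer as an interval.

[-6/25, 156/25]

Apply the ratio test: |a_{n+1}| / |a_n| = [(2n² + 4n + 3)/(2(n+1)² + 4(n+1) + 3)] · 100/(9·36), which tends to 25/81 as n → ∞.
Convergence for |x − 3| · 25/81 < 1, i.e. |x − 3| < 81/25. So R = 81/25.
At x = 156/25: absolute convergence follows by limit comparison with Σ 1/n².
At x = -6/25: the terms are on the order of 1/n², so the series converges absolutely by comparison with the p-series (p = 2 > 1).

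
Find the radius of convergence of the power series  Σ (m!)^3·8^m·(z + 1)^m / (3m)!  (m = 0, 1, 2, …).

By the ratio test, |a_{m+1}/a_m| = (m+1)³/[(3m+1)·(3m+2)·(3m+3)] · 8 → 8/27.
The series converges when 8/27 · |z + 1| < 1, giving R = 27/8.

R = 27/8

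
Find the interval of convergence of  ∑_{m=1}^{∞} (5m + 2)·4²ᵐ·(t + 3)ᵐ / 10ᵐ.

(-29/8, -19/8)

By the ratio test, |a_{m+1}/a_m| = [(5(m+1) + 2)/(5m + 2)] · 16/10 → 8/5.
Convergence for |t + 3| · 8/5 < 1, i.e. |t + 3| < 5/8. So R = 5/8.
Check t = -19/8: the terms have absolute value of order m, which does not tend to 0, so the series diverges by the divergence test.
Endpoint t = -29/8: the terms have absolute value of order m, which does not tend to 0, so the series diverges by the divergence test.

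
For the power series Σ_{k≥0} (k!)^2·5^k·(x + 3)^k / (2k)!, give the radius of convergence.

Apply the ratio test: |a_{k+1}| / |a_k| = (k+1)²/[(2k+1)·(2k+2)] · 5, which tends to 5/4 as k → ∞.
Hence the series converges for |x + 3| < 1/(5/4) = 4/5, so the radius of convergence is 4/5.

R = 4/5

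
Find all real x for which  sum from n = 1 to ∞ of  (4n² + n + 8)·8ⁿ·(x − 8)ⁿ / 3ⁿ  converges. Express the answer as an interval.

By the ratio test, |a_{n+1}/a_n| = [(4(n+1)² + (n+1) + 8)/(4n² + n + 8)] · 8/3 → 8/3.
The series converges when 8/3 · |x − 8| < 1, giving R = 3/8.
When x = 67/8, the terms have absolute value of order n², which does not tend to 0, so the series diverges by the divergence test.
Endpoint x = 61/8: the terms do not tend to 0, so the series diverges.

(61/8, 67/8)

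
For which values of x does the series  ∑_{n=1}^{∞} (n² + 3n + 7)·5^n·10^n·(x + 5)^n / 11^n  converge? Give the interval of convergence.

Ratio test: |a_{n+1}/a_n| = [((n+1)² + 3(n+1) + 7)/(n² + 3n + 7)] · 5·10/11 → 50/11 as n → ∞.
Hence the series converges for |x + 5| < 1/(50/11) = 11/50, so the radius of convergence is 11/50.
When x = -239/50, the n-th term does not approach 0; divergence by the term test.
When x = -261/50, the terms do not tend to 0, so the series diverges.

(-261/50, -239/50)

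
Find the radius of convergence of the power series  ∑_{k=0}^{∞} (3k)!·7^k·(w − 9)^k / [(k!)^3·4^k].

Apply the ratio test: |a_{k+1}| / |a_k| = (3k+1)·(3k+2)·(3k+3)/(k+1)³ · 7/4, which tends to 189/4 as k → ∞.
Thus R = 1/(189/4) = 4/189.

R = 4/189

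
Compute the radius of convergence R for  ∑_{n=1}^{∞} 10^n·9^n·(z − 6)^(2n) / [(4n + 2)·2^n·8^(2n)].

By the ratio test, |a_{n+1}/a_n| = [(4n + 2)/(4(n+1) + 2)] · 10·9/(2·64) → 45/64.
Writing y = (z − 6)², the series in y has radius 64/45, so |z − 6| < √(64/45) and R = 8√5/15.

R = 8√5/15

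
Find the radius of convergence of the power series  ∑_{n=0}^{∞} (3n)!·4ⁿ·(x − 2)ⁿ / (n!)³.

R = 1/108

The ratio of consecutive coefficients is (3n+1)·(3n+2)·(3n+3)/(n+1)³ · 4 → 108.
Thus R = 1/(108) = 1/108.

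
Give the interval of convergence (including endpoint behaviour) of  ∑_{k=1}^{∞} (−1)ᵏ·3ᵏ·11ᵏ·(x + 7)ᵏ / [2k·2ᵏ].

(-233/33, -229/33]

Apply the ratio test: |a_{k+1}| / |a_k| = [2k/2(k+1)] · 3·11/2, which tends to 33/2 as k → ∞.
Convergence for |x + 7| · 33/2 < 1, i.e. |x + 7| < 2/33. So R = 2/33.
Check x = -229/33: an alternating series whose terms decrease to 0 in absolute value, so it converges by the Leibniz criterion.
When x = -233/33, the terms are asymptotic to a nonzero constant times 1/k, so the series diverges by limit comparison with Σ 1/k.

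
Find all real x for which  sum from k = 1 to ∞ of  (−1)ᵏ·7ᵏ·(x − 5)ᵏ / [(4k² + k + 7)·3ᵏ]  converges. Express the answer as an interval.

[32/7, 38/7]

Ratio test: |a_{k+1}/a_k| = [(4k² + k + 7)/(4(k+1)² + (k+1) + 7)] · 7/3 → 7/3 as k → ∞.
Hence the series converges for |x − 5| < 1/(7/3) = 3/7, so the radius of convergence is 3/7.
At x = 38/7: the terms are on the order of 1/k², so the series converges absolutely by comparison with the p-series (p = 2 > 1).
Endpoint x = 32/7: the series is dominated by a constant times Σ 1/k², which converges (p = 2 > 1).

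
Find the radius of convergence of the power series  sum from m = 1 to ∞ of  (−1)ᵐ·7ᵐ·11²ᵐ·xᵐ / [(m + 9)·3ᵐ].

R = 3/847

By the ratio test, |a_{m+1}/a_m| = [(m + 9)/((m+1) + 9)] · 7·121/3 → 847/3.
Hence the series converges for |x| < 1/(847/3) = 3/847, so the radius of convergence is 3/847.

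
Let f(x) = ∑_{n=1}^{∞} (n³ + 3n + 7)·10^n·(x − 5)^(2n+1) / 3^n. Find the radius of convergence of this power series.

R = √30/10

Apply the ratio test: |a_{n+1}| / |a_n| = [((n+1)³ + 3(n+1) + 7)/(n³ + 3n + 7)] · 10/3, which tends to 10/3 as n → ∞.
Successive powers of (x − 5) differ by 2, so the series converges when |x − 5|² · 10/3 < 1, i.e. |x − 5| < √(3/10). So R = √30/10.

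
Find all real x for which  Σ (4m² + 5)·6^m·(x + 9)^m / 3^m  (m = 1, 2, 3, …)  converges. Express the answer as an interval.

Ratio test: |a_{m+1}/a_m| = [(4(m+1)² + 5)/(4m² + 5)] · 6/3 → 2 as m → ∞.
The series converges when 2 · |x + 9| < 1, giving R = 1/2.
When x = -17/2, the m-th term does not approach 0; divergence by the term test.
At x = -19/2: the m-th term does not approach 0; divergence by the term test.

(-19/2, -17/2)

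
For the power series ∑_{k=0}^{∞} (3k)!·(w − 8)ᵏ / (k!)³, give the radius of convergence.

By the ratio test, |a_{k+1}/a_k| = (3k+1)·(3k+2)·(3k+3)/(k+1)³ → 27.
Thus R = 1/(27) = 1/27.

R = 1/27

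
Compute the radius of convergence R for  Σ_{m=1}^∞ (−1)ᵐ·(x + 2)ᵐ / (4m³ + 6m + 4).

R = 1

The ratio of consecutive coefficients is (4m³ + 6m + 4)/(4(m+1)³ + 6(m+1) + 4) → 1.
Hence R = 1.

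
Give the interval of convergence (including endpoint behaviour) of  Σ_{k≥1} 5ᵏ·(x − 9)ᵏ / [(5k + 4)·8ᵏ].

[37/5, 53/5)

By the ratio test, |a_{k+1}/a_k| = [(5k + 4)/(5(k+1) + 4)] · 5/8 → 5/8.
Convergence for |x − 9| · 5/8 < 1, i.e. |x − 9| < 8/5. So R = 8/5.
Endpoint x = 53/5: the terms are asymptotic to a nonzero constant times 1/k, so the series diverges by limit comparison with Σ 1/k.
When x = 37/5, an alternating series whose terms decrease to 0 in absolute value, so it converges by the Leibniz criterion.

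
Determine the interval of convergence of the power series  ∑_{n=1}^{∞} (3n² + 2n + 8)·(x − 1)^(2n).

(0, 2)

By the ratio test, |a_{n+1}/a_n| = (3(n+1)² + 2(n+1) + 8)/(3n² + 2n + 8) → 1.
Successive powers of (x − 1) differ by 2, so the series converges when |x − 1|² · 1 < 1, i.e. |x − 1| < √(1) = 1. So R = 1.
Endpoint x = 2: the n-th term does not approach 0; divergence by the term test.
Check x = 0: the terms do not tend to 0, so the series diverges.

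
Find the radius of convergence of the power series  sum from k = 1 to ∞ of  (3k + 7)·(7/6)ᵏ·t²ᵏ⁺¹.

R = √42/7

By the ratio test, |a_{k+1}/a_k| = [(3(k+1) + 7)/(3k + 7)] · 7/6 → 7/6.
Since the exponent of t increases by 2 each term, convergence requires |t|² < 6/7, hence R = √42/7.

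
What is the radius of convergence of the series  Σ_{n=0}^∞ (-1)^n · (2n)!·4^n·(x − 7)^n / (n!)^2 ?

R = 1/16

By the ratio test, |a_{n+1}/a_n| = (2n+1)·(2n+2)/(n+1)² · 4 → 16.
Hence the series converges for |x − 7| < 1/(16) = 1/16, so the radius of convergence is 1/16.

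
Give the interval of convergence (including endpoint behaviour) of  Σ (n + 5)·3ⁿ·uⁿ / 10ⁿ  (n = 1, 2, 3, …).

(-10/3, 10/3)

The ratio of consecutive coefficients is [((n+1) + 5)/(n + 5)] · 3/10 → 3/10.
Hence the series converges for |u| < 1/(3/10) = 10/3, so the radius of convergence is 10/3.
Check u = 10/3: the n-th term does not approach 0; divergence by the term test.
Endpoint u = -10/3: the terms do not tend to 0, so the series diverges.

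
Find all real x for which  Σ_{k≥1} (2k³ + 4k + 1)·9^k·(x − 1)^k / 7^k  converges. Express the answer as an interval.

Ratio test: |a_{k+1}/a_k| = [(2(k+1)³ + 4(k+1) + 1)/(2k³ + 4k + 1)] · 9/7 → 9/7 as k → ∞.
The series converges when 9/7 · |x − 1| < 1, giving R = 7/9.
When x = 16/9, the terms do not tend to 0, so the series diverges.
When x = 2/9, the terms do not tend to 0, so the series diverges.

(2/9, 16/9)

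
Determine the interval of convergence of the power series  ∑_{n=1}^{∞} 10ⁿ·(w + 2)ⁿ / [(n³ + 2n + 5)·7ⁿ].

Apply the ratio test: |a_{n+1}| / |a_n| = [(n³ + 2n + 5)/((n+1)³ + 2(n+1) + 5)] · 10/7, which tends to 10/7 as n → ∞.
Hence the series converges for |w + 2| < 1/(10/7) = 7/10, so the radius of convergence is 7/10.
When w = -13/10, absolute convergence follows by limit comparison with Σ 1/n³.
When w = -27/10, absolute convergence follows by limit comparison with Σ 1/n³.

[-27/10, -13/10]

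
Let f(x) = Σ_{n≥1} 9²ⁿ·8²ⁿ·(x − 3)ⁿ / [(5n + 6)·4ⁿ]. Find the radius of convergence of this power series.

Apply the ratio test: |a_{n+1}| / |a_n| = [(5n + 6)/(5(n+1) + 6)] · 81·64/4, which tends to 1296 as n → ∞.
The series converges when 1296 · |x − 3| < 1, giving R = 1/1296.

R = 1/1296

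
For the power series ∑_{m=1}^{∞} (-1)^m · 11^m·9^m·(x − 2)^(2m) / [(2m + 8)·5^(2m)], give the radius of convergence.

The ratio of consecutive coefficients is [(2m + 8)/(2(m+1) + 8)] · 11·9/25 → 99/25.
Successive powers of (x − 2) differ by 2, so the series converges when |x − 2|² · 99/25 < 1, i.e. |x − 2| < √(25/99). So R = 5√11/33.

R = 5√11/33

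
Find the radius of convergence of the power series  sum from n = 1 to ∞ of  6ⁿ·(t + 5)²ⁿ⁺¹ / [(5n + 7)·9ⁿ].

R = √6/2

Apply the ratio test: |a_{n+1}| / |a_n| = [(5n + 7)/(5(n+1) + 7)] · 6/9, which tends to 2/3 as n → ∞.
Successive powers of (t + 5) differ by 2, so the series converges when |t + 5|² · 2/3 < 1, i.e. |t + 5| < √(3/2). So R = √6/2.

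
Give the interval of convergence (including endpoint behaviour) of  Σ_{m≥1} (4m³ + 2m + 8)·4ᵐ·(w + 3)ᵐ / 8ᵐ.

(-5, -1)

The ratio of consecutive coefficients is [(4(m+1)³ + 2(m+1) + 8)/(4m³ + 2m + 8)] · 4/8 → 1/2.
Hence the series converges for |w + 3| < 1/(1/2) = 2, so the radius of convergence is 2.
At w = -1: the m-th term does not approach 0; divergence by the term test.
When w = -5, the terms have absolute value of order m³, which does not tend to 0, so the series diverges by the divergence test.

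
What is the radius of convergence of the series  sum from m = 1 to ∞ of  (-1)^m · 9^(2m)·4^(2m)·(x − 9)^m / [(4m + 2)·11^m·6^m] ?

R = 11/216

Ratio test: |a_{m+1}/a_m| = [(4m + 2)/(4(m+1) + 2)] · 81·16/(11·6) → 216/11 as m → ∞.
Hence the series converges for |x − 9| < 1/(216/11) = 11/216, so the radius of convergence is 11/216.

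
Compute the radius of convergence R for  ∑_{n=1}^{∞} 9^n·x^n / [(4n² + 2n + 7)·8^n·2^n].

R = 16/9

Apply the ratio test: |a_{n+1}| / |a_n| = [(4n² + 2n + 7)/(4(n+1)² + 2(n+1) + 7)] · 9/(8·2), which tends to 9/16 as n → ∞.
The series converges when 9/16 · |x| < 1, giving R = 16/9.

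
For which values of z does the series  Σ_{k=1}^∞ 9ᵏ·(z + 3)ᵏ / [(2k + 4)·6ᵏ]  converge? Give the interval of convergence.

[-11/3, -7/3)

Apply the ratio test: |a_{k+1}| / |a_k| = [(2k + 4)/(2(k+1) + 4)] · 9/6, which tends to 3/2 as k → ∞.
Convergence for |z + 3| · 3/2 < 1, i.e. |z + 3| < 2/3. So R = 2/3.
When z = -7/3, comparison with the harmonic series Σ 1/k shows the series diverges.
At z = -11/3: an alternating series whose terms decrease to 0 in absolute value, so it converges by the Leibniz criterion.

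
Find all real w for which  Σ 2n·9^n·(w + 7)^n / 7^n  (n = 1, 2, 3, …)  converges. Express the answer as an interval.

By the ratio test, |a_{n+1}/a_n| = [2(n+1)/2n] · 9/7 → 9/7.
Convergence for |w + 7| · 9/7 < 1, i.e. |w + 7| < 7/9. So R = 7/9.
At w = -56/9: the n-th term does not approach 0; divergence by the term test.
When w = -70/9, the n-th term does not approach 0; divergence by the term test.

(-70/9, -56/9)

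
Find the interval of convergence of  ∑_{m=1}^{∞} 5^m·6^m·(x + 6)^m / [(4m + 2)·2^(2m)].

[-92/15, -88/15)

The ratio of consecutive coefficients is [(4m + 2)/(4(m+1) + 2)] · 5·6/4 → 15/2.
Thus R = 1/(15/2) = 2/15.
Endpoint x = -88/15: comparison with the harmonic series Σ 1/m shows the series diverges.
When x = -92/15, convergence follows from the alternating series test (terms decrease monotonically to 0).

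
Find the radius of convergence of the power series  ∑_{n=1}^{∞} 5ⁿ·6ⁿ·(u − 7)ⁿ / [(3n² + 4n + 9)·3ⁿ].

The ratio of consecutive coefficients is [(3n² + 4n + 9)/(3(n+1)² + 4(n+1) + 9)] · 5·6/3 → 10.
The series converges when 10 · |u − 7| < 1, giving R = 1/10.

R = 1/10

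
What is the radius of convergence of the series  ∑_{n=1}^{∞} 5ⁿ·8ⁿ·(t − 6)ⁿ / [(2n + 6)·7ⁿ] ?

R = 7/40

Ratio test: |a_{n+1}/a_n| = [(2n + 6)/(2(n+1) + 6)] · 5·8/7 → 40/7 as n → ∞.
The series converges when 40/7 · |t − 6| < 1, giving R = 7/40.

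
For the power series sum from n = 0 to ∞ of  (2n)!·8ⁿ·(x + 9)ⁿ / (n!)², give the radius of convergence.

The ratio of consecutive coefficients is (2n+1)·(2n+2)/(n+1)² · 8 → 32.
Hence the series converges for |x + 9| < 1/(32) = 1/32, so the radius of convergence is 1/32.

R = 1/32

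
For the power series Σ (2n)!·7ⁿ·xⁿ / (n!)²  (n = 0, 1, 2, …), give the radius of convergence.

R = 1/28

The ratio of consecutive coefficients is (2n+1)·(2n+2)/(n+1)² · 7 → 28.
Hence the series converges for |x| < 1/(28) = 1/28, so the radius of convergence is 1/28.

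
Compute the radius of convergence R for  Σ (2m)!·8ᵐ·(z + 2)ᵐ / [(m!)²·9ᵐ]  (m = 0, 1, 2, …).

R = 9/32

By the ratio test, |a_{m+1}/a_m| = (2m+1)·(2m+2)/(m+1)² · 8/9 → 32/9.
Convergence for |z + 2| · 32/9 < 1, i.e. |z + 2| < 9/32. So R = 9/32.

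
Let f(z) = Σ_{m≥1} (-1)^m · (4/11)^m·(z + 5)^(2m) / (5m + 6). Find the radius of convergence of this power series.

R = √11/2

The ratio of consecutive coefficients is [(5m + 6)/(5(m+1) + 6)] · 4/11 → 4/11.
Successive powers of (z + 5) differ by 2, so the series converges when |z + 5|² · 4/11 < 1, i.e. |z + 5| < √(11/4). So R = √11/2.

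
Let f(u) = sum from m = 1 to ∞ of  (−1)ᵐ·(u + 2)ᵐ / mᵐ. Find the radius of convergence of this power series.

R = ∞

Applying the root test, |a_m|^(1/m) = 1/m → 0.
The limit is 0 for every u, so R = ∞.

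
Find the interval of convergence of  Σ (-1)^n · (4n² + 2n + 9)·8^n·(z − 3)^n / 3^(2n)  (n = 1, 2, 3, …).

The ratio of consecutive coefficients is [(4(n+1)² + 2(n+1) + 9)/(4n² + 2n + 9)] · 8/9 → 8/9.
Thus R = 1/(8/9) = 9/8.
At z = 33/8: the n-th term does not approach 0; divergence by the term test.
At z = 15/8: the terms have absolute value of order n², which does not tend to 0, so the series diverges by the divergence test.

(15/8, 33/8)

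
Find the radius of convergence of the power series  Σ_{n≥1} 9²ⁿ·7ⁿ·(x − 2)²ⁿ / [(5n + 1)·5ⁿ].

R = √35/63

Ratio test: |a_{n+1}/a_n| = [(5n + 1)/(5(n+1) + 1)] · 81·7/5 → 567/5 as n → ∞.
Writing y = (x − 2)², the series in y has radius 5/567, so |x − 2| < √(5/567) and R = √35/63.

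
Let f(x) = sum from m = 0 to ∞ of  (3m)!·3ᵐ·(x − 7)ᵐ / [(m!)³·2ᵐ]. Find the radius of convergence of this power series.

R = 2/81

Apply the ratio test: |a_{m+1}| / |a_m| = (3m+1)·(3m+2)·(3m+3)/(m+1)³ · 3/2, which tends to 81/2 as m → ∞.
Hence the series converges for |x − 7| < 1/(81/2) = 2/81, so the radius of convergence is 2/81.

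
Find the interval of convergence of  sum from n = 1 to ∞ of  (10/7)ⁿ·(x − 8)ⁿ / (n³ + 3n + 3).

[73/10, 87/10]

Apply the ratio test: |a_{n+1}| / |a_n| = [(n³ + 3n + 3)/((n+1)³ + 3(n+1) + 3)] · 10/7, which tends to 10/7 as n → ∞.
Thus R = 1/(10/7) = 7/10.
At x = 87/10: the terms are on the order of 1/n³, so the series converges absolutely by comparison with the p-series (p = 3 > 1).
When x = 73/10, the terms are on the order of 1/n³, so the series converges absolutely by comparison with the p-series (p = 3 > 1).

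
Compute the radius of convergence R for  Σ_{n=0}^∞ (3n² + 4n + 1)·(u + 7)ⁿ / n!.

R = ∞

Apply the ratio test: |a_{n+1}| / |a_n| = (3(n+1)² + 4(n+1) + 1)/(3n² + 4n + 1) · 1/(n+1), which tends to 0 as n → ∞.
The limit is 0, so the series converges for all u; R = ∞.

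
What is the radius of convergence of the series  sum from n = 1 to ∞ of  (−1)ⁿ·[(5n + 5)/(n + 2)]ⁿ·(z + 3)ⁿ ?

Root test: |a_n|^(1/n) = (5n + 5)/(n + 2) → 5.
The series converges when 5 · |z + 3| < 1, giving R = 1/5.

R = 1/5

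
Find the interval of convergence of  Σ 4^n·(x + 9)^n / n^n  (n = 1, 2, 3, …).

By the Cauchy root test, |a_n|^(1/n) = 4/n → 0.
Since the n-th root of |a_n| tends to 0, the series converges for all real x; R = ∞.

(−∞, ∞)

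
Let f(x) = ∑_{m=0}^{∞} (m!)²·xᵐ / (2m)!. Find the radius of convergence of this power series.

Ratio test: |a_{m+1}/a_m| = (m+1)²/[(2m+1)·(2m+2)] → 1/4 as m → ∞.
The series converges when 1/4 · |x| < 1, giving R = 4.

R = 4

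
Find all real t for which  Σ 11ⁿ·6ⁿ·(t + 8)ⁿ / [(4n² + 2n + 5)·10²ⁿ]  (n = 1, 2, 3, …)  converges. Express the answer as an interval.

[-314/33, -214/33]

Ratio test: |a_{n+1}/a_n| = [(4n² + 2n + 5)/(4(n+1)² + 2(n+1) + 5)] · 11·6/100 → 33/50 as n → ∞.
Convergence for |t + 8| · 33/50 < 1, i.e. |t + 8| < 50/33. So R = 50/33.
Check t = -214/33: the terms are on the order of 1/n², so the series converges absolutely by comparison with the p-series (p = 2 > 1).
When t = -314/33, the terms are on the order of 1/n², so the series converges absolutely by comparison with the p-series (p = 2 > 1).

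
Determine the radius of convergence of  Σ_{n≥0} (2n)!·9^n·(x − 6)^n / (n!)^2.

By the ratio test, |a_{n+1}/a_n| = (2n+1)·(2n+2)/(n+1)² · 9 → 36.
Convergence for |x − 6| · 36 < 1, i.e. |x − 6| < 1/36. So R = 1/36.

R = 1/36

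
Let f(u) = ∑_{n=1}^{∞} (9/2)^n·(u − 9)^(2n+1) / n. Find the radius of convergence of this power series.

Apply the ratio test: |a_{n+1}| / |a_n| = [n/(n+1)] · 9/2, which tends to 9/2 as n → ∞.
Since the exponent of (u − 9) increases by 2 each term, convergence requires |u − 9|² < 2/9, hence R = √2/3.

R = √2/3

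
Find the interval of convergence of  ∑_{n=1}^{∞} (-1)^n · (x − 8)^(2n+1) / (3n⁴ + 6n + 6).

[7, 9]

Ratio test: |a_{n+1}/a_n| = (3n⁴ + 6n + 6)/(3(n+1)⁴ + 6(n+1) + 6) → 1 as n → ∞.
Since the exponent of (x − 8) increases by 2 each term, convergence requires |x − 8|² < 1, hence R = 1.
At x = 9: the series is dominated by a constant times Σ 1/n⁴, which converges (p = 4 > 1).
At x = 7: absolute convergence follows by limit comparison with Σ 1/n⁴.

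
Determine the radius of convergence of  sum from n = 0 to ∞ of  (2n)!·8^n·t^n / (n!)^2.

R = 1/32

By the ratio test, |a_{n+1}/a_n| = (2n+1)·(2n+2)/(n+1)² · 8 → 32.
Thus R = 1/(32) = 1/32.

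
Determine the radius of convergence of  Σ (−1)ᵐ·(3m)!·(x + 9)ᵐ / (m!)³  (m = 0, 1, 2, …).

R = 1/27

Apply the ratio test: |a_{m+1}| / |a_m| = (3m+1)·(3m+2)·(3m+3)/(m+1)³, which tends to 27 as m → ∞.
Hence the series converges for |x + 9| < 1/(27) = 1/27, so the radius of convergence is 1/27.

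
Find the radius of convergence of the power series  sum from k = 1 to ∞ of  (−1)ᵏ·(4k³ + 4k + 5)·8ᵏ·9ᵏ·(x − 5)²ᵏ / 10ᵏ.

By the ratio test, |a_{k+1}/a_k| = [(4(k+1)³ + 4(k+1) + 5)/(4k³ + 4k + 5)] · 8·9/10 → 36/5.
Successive powers of (x − 5) differ by 2, so the series converges when |x − 5|² · 36/5 < 1, i.e. |x − 5| < √(5/36). So R = √5/6.

R = √5/6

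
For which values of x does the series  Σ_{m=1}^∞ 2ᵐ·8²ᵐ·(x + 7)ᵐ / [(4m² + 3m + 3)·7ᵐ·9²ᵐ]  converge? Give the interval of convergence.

The ratio of consecutive coefficients is [(4m² + 3m + 3)/(4(m+1)² + 3(m+1) + 3)] · 2·64/(7·81) → 128/567.
Convergence for |x + 7| · 128/567 < 1, i.e. |x + 7| < 567/128. So R = 567/128.
Check x = -329/128: the terms are on the order of 1/m², so the series converges absolutely by comparison with the p-series (p = 2 > 1).
When x = -1463/128, the terms are on the order of 1/m², so the series converges absolutely by comparison with the p-series (p = 2 > 1).

[-1463/128, -329/128]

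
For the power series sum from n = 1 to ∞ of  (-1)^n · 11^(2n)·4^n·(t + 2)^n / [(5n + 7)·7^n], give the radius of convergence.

By the ratio test, |a_{n+1}/a_n| = [(5n + 7)/(5(n+1) + 7)] · 121·4/7 → 484/7.
Hence the series converges for |t + 2| < 1/(484/7) = 7/484, so the radius of convergence is 7/484.

R = 7/484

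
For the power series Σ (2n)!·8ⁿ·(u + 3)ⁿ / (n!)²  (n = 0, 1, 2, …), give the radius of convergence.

By the ratio test, |a_{n+1}/a_n| = (2n+1)·(2n+2)/(n+1)² · 8 → 32.
Thus R = 1/(32) = 1/32.

R = 1/32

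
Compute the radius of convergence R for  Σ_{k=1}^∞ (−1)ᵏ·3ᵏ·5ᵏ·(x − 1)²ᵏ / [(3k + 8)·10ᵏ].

R = √6/3

Ratio test: |a_{k+1}/a_k| = [(3k + 8)/(3(k+1) + 8)] · 3·5/10 → 3/2 as k → ∞.
Since the exponent of (x − 1) increases by 2 each term, convergence requires |x − 1|² < 2/3, hence R = √6/3.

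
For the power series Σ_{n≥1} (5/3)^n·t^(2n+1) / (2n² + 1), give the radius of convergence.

R = √15/5

Apply the ratio test: |a_{n+1}| / |a_n| = [(2n² + 1)/(2(n+1)² + 1)] · 5/3, which tends to 5/3 as n → ∞.
Successive powers of t differ by 2, so the series converges when |t|² · 5/3 < 1, i.e. |t| < √(3/5). So R = √15/5.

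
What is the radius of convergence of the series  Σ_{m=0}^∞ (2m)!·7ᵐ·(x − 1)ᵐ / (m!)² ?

Ratio test: |a_{m+1}/a_m| = (2m+1)·(2m+2)/(m+1)² · 7 → 28 as m → ∞.
Hence the series converges for |x − 1| < 1/(28) = 1/28, so the radius of convergence is 1/28.

R = 1/28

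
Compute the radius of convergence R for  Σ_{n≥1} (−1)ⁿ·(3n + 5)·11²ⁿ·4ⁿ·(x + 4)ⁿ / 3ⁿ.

R = 3/484

By the ratio test, |a_{n+1}/a_n| = [(3(n+1) + 5)/(3n + 5)] · 121·4/3 → 484/3.
Thus R = 1/(484/3) = 3/484.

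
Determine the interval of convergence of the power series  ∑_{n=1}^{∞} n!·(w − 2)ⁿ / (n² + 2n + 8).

Apply the ratio test: |a_{n+1}| / |a_n| = (n+1) · (n² + 2n + 8)/((n+1)² + 2(n+1) + 8), which tends to ∞ as n → ∞.
The ratio grows without bound, so the series diverges whenever (w − 2) ≠ 0; it converges only at w = 2. R = 0.

{2}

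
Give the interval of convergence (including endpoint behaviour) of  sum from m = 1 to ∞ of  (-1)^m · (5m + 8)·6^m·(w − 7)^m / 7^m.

Apply the ratio test: |a_{m+1}| / |a_m| = [(5(m+1) + 8)/(5m + 8)] · 6/7, which tends to 6/7 as m → ∞.
Thus R = 1/(6/7) = 7/6.
Check w = 49/6: the terms do not tend to 0, so the series diverges.
Check w = 35/6: the terms have absolute value of order m, which does not tend to 0, so the series diverges by the divergence test.

(35/6, 49/6)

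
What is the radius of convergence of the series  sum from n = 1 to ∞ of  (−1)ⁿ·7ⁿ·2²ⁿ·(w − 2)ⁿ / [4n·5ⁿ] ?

The ratio of consecutive coefficients is [4n/4(n+1)] · 7·4/5 → 28/5.
Convergence for |w − 2| · 28/5 < 1, i.e. |w − 2| < 5/28. So R = 5/28.

R = 5/28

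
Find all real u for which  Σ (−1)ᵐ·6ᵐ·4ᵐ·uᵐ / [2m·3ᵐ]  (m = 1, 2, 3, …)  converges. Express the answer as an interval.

The ratio of consecutive coefficients is [2m/2(m+1)] · 6·4/3 → 8.
Hence the series converges for |u| < 1/(8) = 1/8, so the radius of convergence is 1/8.
Check u = 1/8: the terms alternate in sign and decrease monotonically to 0 in absolute value (size ~ c/m), so the alternating series test gives convergence.
When u = -1/8, comparison with the harmonic series Σ 1/m shows the series diverges.

(-1/8, 1/8]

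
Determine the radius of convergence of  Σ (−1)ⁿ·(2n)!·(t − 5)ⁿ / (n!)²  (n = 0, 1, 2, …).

The ratio of consecutive coefficients is (2n+1)·(2n+2)/(n+1)² → 4.
Hence the series converges for |t − 5| < 1/(4) = 1/4, so the radius of convergence is 1/4.

R = 1/4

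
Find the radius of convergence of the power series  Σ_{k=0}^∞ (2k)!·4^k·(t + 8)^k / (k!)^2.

Apply the ratio test: |a_{k+1}| / |a_k| = (2k+1)·(2k+2)/(k+1)² · 4, which tends to 16 as k → ∞.
Thus R = 1/(16) = 1/16.

R = 1/16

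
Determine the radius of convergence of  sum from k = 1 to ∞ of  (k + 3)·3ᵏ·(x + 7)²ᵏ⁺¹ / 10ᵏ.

R = √30/3

Ratio test: |a_{k+1}/a_k| = [((k+1) + 3)/(k + 3)] · 3/10 → 3/10 as k → ∞.
Successive powers of (x + 7) differ by 2, so the series converges when |x + 7|² · 3/10 < 1, i.e. |x + 7| < √(10/3). So R = √30/3.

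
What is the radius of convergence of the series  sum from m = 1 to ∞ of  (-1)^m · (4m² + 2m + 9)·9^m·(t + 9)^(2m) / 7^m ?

Apply the ratio test: |a_{m+1}| / |a_m| = [(4(m+1)² + 2(m+1) + 9)/(4m² + 2m + 9)] · 9/7, which tends to 9/7 as m → ∞.
Since the exponent of (t + 9) increases by 2 each term, convergence requires |t + 9|² < 7/9, hence R = √7/3.

R = √7/3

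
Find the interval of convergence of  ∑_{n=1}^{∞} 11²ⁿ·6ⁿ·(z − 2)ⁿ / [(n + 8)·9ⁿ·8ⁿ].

The ratio of consecutive coefficients is [(n + 8)/((n+1) + 8)] · 121·6/(9·8) → 121/12.
Convergence for |z − 2| · 121/12 < 1, i.e. |z − 2| < 12/121. So R = 12/121.
Endpoint z = 254/121: comparison with the harmonic series Σ 1/n shows the series diverges.
Endpoint z = 230/121: an alternating series whose terms decrease to 0 in absolute value, so it converges by the Leibniz criterion.

[230/121, 254/121)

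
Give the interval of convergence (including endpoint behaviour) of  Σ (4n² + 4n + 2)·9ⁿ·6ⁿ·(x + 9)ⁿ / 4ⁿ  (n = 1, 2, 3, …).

(-245/27, -241/27)

Ratio test: |a_{n+1}/a_n| = [(4(n+1)² + 4(n+1) + 2)/(4n² + 4n + 2)] · 9·6/4 → 27/2 as n → ∞.
Hence the series converges for |x + 9| < 1/(27/2) = 2/27, so the radius of convergence is 2/27.
Check x = -241/27: the n-th term does not approach 0; divergence by the term test.
Endpoint x = -245/27: the n-th term does not approach 0; divergence by the term test.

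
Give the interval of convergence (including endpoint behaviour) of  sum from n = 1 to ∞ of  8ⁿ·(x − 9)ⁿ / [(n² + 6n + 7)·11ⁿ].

[61/8, 83/8]

By the ratio test, |a_{n+1}/a_n| = [(n² + 6n + 7)/((n+1)² + 6(n+1) + 7)] · 8/11 → 8/11.
Hence the series converges for |x − 9| < 1/(8/11) = 11/8, so the radius of convergence is 11/8.
When x = 83/8, the series is dominated by a constant times Σ 1/n², which converges (p = 2 > 1).
Endpoint x = 61/8: absolute convergence follows by limit comparison with Σ 1/n².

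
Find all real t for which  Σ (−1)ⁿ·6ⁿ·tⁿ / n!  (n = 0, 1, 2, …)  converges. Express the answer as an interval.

(−∞, ∞)

The ratio of consecutive coefficients is 6 · 1/(n+1) → 0.
Since the limit is 0 < 1 for every t, the series converges on all of ℝ and R = ∞.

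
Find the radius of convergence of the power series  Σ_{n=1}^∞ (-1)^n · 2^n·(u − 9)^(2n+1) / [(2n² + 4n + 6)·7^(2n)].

R = 7√2/2

Ratio test: |a_{n+1}/a_n| = [(2n² + 4n + 6)/(2(n+1)² + 4(n+1) + 6)] · 2/49 → 2/49 as n → ∞.
Successive powers of (u − 9) differ by 2, so the series converges when |u − 9|² · 2/49 < 1, i.e. |u − 9| < √(49/2). So R = 7√2/2.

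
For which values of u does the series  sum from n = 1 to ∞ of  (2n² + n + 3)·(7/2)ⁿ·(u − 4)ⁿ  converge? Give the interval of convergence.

(26/7, 30/7)

Ratio test: |a_{n+1}/a_n| = [(2(n+1)² + (n+1) + 3)/(2n² + n + 3)] · 7/2 → 7/2 as n → ∞.
The series converges when 7/2 · |u − 4| < 1, giving R = 2/7.
When u = 30/7, the terms have absolute value of order n², which does not tend to 0, so the series diverges by the divergence test.
Check u = 26/7: the terms do not tend to 0, so the series diverges.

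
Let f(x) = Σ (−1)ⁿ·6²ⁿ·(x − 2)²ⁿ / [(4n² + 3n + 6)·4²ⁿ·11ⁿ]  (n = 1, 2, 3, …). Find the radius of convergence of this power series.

R = 2√11/3

By the ratio test, |a_{n+1}/a_n| = [(4n² + 3n + 6)/(4(n+1)² + 3(n+1) + 6)] · 36/(16·11) → 9/44.
Successive powers of (x − 2) differ by 2, so the series converges when |x − 2|² · 9/44 < 1, i.e. |x − 2| < √(44/9). So R = 2√11/3.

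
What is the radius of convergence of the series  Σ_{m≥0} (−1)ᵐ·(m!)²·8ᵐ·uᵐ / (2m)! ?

By the ratio test, |a_{m+1}/a_m| = (m+1)²/[(2m+1)·(2m+2)] · 8 → 2.
The series converges when 2 · |u| < 1, giving R = 1/2.

R = 1/2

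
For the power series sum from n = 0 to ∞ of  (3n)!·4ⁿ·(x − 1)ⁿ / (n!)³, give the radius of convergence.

By the ratio test, |a_{n+1}/a_n| = (3n+1)·(3n+2)·(3n+3)/(n+1)³ · 4 → 108.
The series converges when 108 · |x − 1| < 1, giving R = 1/108.

R = 1/108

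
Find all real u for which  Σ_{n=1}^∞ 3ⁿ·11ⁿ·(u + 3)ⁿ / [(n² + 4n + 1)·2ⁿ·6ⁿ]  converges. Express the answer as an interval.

The ratio of consecutive coefficients is [(n² + 4n + 1)/((n+1)² + 4(n+1) + 1)] · 3·11/(2·6) → 11/4.
Thus R = 1/(11/4) = 4/11.
When u = -29/11, the series is dominated by a constant times Σ 1/n², which converges (p = 2 > 1).
Check u = -37/11: absolute convergence follows by limit comparison with Σ 1/n².

[-37/11, -29/11]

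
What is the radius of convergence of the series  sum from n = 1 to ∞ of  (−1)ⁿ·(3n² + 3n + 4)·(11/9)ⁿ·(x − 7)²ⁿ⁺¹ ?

R = 3√11/11

Apply the ratio test: |a_{n+1}| / |a_n| = [(3(n+1)² + 3(n+1) + 4)/(3n² + 3n + 4)] · 11/9, which tends to 11/9 as n → ∞.
Since the exponent of (x − 7) increases by 2 each term, convergence requires |x − 7|² < 9/11, hence R = 3√11/11.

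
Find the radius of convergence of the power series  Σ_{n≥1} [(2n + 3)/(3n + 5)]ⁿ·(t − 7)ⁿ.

Applying the root test, |a_n|^(1/n) = (2n + 3)/(3n + 5) → 2/3.
Hence the series converges for |t − 7| < 1/(2/3) = 3/2, so the radius of convergence is 3/2.

R = 3/2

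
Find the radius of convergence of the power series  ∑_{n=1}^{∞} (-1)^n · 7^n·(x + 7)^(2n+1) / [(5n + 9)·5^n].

The ratio of consecutive coefficients is [(5n + 9)/(5(n+1) + 9)] · 7/5 → 7/5.
Since the exponent of (x + 7) increases by 2 each term, convergence requires |x + 7|² < 5/7, hence R = √35/7.

R = √35/7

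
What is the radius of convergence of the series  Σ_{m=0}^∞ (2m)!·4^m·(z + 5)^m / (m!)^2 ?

By the ratio test, |a_{m+1}/a_m| = (2m+1)·(2m+2)/(m+1)² · 4 → 16.
Hence the series converges for |z + 5| < 1/(16) = 1/16, so the radius of convergence is 1/16.

R = 1/16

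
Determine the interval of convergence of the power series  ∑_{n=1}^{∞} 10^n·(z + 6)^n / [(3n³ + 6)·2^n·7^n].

By the ratio test, |a_{n+1}/a_n| = [(3n³ + 6)/(3(n+1)³ + 6)] · 10/(2·7) → 5/7.
The series converges when 5/7 · |z + 6| < 1, giving R = 7/5.
When z = -23/5, the series is dominated by a constant times Σ 1/n³, which converges (p = 3 > 1).
When z = -37/5, the terms are on the order of 1/n³, so the series converges absolutely by comparison with the p-series (p = 3 > 1).

[-37/5, -23/5]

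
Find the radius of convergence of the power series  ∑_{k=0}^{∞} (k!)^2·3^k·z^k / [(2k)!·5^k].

By the ratio test, |a_{k+1}/a_k| = (k+1)²/[(2k+1)·(2k+2)] · 3/5 → 3/20.
Convergence for |z| · 3/20 < 1, i.e. |z| < 20/3. So R = 20/3.

R = 20/3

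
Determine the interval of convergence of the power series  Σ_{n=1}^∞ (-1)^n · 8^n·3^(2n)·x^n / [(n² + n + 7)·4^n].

[-1/18, 1/18]

Ratio test: |a_{n+1}/a_n| = [(n² + n + 7)/((n+1)² + (n+1) + 7)] · 8·9/4 → 18 as n → ∞.
Hence the series converges for |x| < 1/(18) = 1/18, so the radius of convergence is 1/18.
When x = 1/18, the series is dominated by a constant times Σ 1/n², which converges (p = 2 > 1).
At x = -1/18: the terms are on the order of 1/n², so the series converges absolutely by comparison with the p-series (p = 2 > 1).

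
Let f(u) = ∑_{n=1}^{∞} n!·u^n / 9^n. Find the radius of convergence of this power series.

Ratio test: |a_{n+1}/a_n| = (n+1) · 1/9 → ∞ as n → ∞.
Since the ratio → ∞, the series diverges for every u ≠ 0, and R = 0.

R = 0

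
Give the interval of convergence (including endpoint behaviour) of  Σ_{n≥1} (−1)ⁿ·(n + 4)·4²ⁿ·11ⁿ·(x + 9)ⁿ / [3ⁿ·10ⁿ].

Apply the ratio test: |a_{n+1}| / |a_n| = [((n+1) + 4)/(n + 4)] · 16·11/(3·10), which tends to 88/15 as n → ∞.
Hence the series converges for |x + 9| < 1/(88/15) = 15/88, so the radius of convergence is 15/88.
Check x = -777/88: the terms do not tend to 0, so the series diverges.
At x = -807/88: the terms have absolute value of order n, which does not tend to 0, so the series diverges by the divergence test.

(-807/88, -777/88)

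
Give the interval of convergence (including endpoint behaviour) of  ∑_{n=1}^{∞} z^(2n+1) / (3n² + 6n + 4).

[-1, 1]

Apply the ratio test: |a_{n+1}| / |a_n| = (3n² + 6n + 4)/(3(n+1)² + 6(n+1) + 4), which tends to 1 as n → ∞.
Writing y = z², the series in y has radius 1, so |z| < √(1) = 1 and R = 1.
Check z = 1: the terms are on the order of 1/n², so the series converges absolutely by comparison with the p-series (p = 2 > 1).
Check z = -1: absolute convergence follows by limit comparison with Σ 1/n².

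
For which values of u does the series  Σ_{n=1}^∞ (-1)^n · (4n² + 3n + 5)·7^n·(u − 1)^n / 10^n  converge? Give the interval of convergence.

(-3/7, 17/7)

By the ratio test, |a_{n+1}/a_n| = [(4(n+1)² + 3(n+1) + 5)/(4n² + 3n + 5)] · 7/10 → 7/10.
The series converges when 7/10 · |u − 1| < 1, giving R = 10/7.
Check u = 17/7: the n-th term does not approach 0; divergence by the term test.
Check u = -3/7: the n-th term does not approach 0; divergence by the term test.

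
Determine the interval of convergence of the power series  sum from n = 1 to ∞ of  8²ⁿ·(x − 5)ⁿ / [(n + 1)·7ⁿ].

[313/64, 327/64)

The ratio of consecutive coefficients is [(n + 1)/((n+1) + 1)] · 64/7 → 64/7.
Convergence for |x − 5| · 64/7 < 1, i.e. |x − 5| < 7/64. So R = 7/64.
When x = 327/64, comparison with the harmonic series Σ 1/n shows the series diverges.
When x = 313/64, the terms alternate in sign and decrease monotonically to 0 in absolute value (size ~ c/n), so the alternating series test gives convergence.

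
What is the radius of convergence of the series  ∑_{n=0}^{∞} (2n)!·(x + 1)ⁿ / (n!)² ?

R = 1/4

By the ratio test, |a_{n+1}/a_n| = (2n+1)·(2n+2)/(n+1)² → 4.
The series converges when 4 · |x + 1| < 1, giving R = 1/4.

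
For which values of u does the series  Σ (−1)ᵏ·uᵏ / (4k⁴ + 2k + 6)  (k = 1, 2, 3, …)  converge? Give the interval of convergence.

[-1, 1]

Apply the ratio test: |a_{k+1}| / |a_k| = (4k⁴ + 2k + 6)/(4(k+1)⁴ + 2(k+1) + 6), which tends to 1 as k → ∞.
So the series converges when |u| < 1 and diverges when |u| > 1; R = 1.
Endpoint u = 1: absolute convergence follows by limit comparison with Σ 1/k⁴.
Endpoint u = -1: the series is dominated by a constant times Σ 1/k⁴, which converges (p = 4 > 1).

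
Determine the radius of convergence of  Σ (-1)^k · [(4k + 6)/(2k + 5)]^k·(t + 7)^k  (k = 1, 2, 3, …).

Root test: |a_k|^(1/k) = (4k + 6)/(2k + 5) → 2.
Convergence for |t + 7| · 2 < 1, i.e. |t + 7| < 1/2. So R = 1/2.

R = 1/2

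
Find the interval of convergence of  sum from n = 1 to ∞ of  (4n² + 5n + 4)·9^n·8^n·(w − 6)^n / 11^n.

(421/72, 443/72)

Apply the ratio test: |a_{n+1}| / |a_n| = [(4(n+1)² + 5(n+1) + 4)/(4n² + 5n + 4)] · 9·8/11, which tends to 72/11 as n → ∞.
Hence the series converges for |w − 6| < 1/(72/11) = 11/72, so the radius of convergence is 11/72.
Check w = 443/72: the terms have absolute value of order n², which does not tend to 0, so the series diverges by the divergence test.
Check w = 421/72: the terms do not tend to 0, so the series diverges.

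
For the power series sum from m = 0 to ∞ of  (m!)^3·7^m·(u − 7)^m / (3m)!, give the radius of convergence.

By the ratio test, |a_{m+1}/a_m| = (m+1)³/[(3m+1)·(3m+2)·(3m+3)] · 7 → 7/27.
The series converges when 7/27 · |u − 7| < 1, giving R = 27/7.

R = 27/7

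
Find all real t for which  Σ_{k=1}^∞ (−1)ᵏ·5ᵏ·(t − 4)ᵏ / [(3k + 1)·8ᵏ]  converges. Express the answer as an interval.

Apply the ratio test: |a_{k+1}| / |a_k| = [(3k + 1)/(3(k+1) + 1)] · 5/8, which tends to 5/8 as k → ∞.
The series converges when 5/8 · |t − 4| < 1, giving R = 8/5.
When t = 28/5, an alternating series whose terms decrease to 0 in absolute value, so it converges by the Leibniz criterion.
At t = 12/5: comparison with the harmonic series Σ 1/k shows the series diverges.

(12/5, 28/5]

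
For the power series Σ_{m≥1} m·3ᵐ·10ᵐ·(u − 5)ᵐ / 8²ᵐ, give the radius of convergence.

The ratio of consecutive coefficients is [(m+1)/m] · 3·10/64 → 15/32.
Convergence for |u − 5| · 15/32 < 1, i.e. |u − 5| < 32/15. So R = 32/15.

R = 32/15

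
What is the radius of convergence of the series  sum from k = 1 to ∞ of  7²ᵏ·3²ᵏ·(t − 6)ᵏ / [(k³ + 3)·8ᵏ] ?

Ratio test: |a_{k+1}/a_k| = [(k³ + 3)/((k+1)³ + 3)] · 49·9/8 → 441/8 as k → ∞.
Convergence for |t − 6| · 441/8 < 1, i.e. |t − 6| < 8/441. So R = 8/441.

R = 8/441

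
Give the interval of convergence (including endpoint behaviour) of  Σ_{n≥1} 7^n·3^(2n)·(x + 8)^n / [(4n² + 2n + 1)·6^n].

[-170/21, -166/21]

Ratio test: |a_{n+1}/a_n| = [(4n² + 2n + 1)/(4(n+1)² + 2(n+1) + 1)] · 7·9/6 → 21/2 as n → ∞.
Hence the series converges for |x + 8| < 1/(21/2) = 2/21, so the radius of convergence is 2/21.
Endpoint x = -166/21: the series is dominated by a constant times Σ 1/n², which converges (p = 2 > 1).
Check x = -170/21: the series is dominated by a constant times Σ 1/n², which converges (p = 2 > 1).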